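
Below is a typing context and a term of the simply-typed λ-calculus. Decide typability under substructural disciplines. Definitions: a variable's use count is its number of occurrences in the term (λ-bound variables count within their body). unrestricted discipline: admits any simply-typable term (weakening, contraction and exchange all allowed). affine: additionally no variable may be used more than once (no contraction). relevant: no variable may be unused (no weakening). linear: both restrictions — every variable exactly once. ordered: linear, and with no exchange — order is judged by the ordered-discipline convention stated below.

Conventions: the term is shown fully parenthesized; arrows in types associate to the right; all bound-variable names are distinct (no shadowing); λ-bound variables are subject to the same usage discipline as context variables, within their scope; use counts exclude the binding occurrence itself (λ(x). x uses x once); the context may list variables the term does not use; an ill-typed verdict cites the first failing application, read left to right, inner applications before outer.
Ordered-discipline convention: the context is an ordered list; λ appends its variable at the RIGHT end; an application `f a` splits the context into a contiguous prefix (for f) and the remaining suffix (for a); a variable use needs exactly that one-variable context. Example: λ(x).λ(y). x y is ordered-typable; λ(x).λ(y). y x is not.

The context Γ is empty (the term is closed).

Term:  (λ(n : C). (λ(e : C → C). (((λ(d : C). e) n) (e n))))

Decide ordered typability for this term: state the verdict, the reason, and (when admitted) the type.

no — needs contraction — n ×2, e ×2; d never used (weakening)
counts: n [bound]=2, e [bound]=2, d [bound]=0
uses in reading order: e, n, e, n
typing: well-typed — term : C → (C → C) → C
all disciplines: ordered ✗; linear ✗; affine ✗; relevant ✗; unrestricted ✓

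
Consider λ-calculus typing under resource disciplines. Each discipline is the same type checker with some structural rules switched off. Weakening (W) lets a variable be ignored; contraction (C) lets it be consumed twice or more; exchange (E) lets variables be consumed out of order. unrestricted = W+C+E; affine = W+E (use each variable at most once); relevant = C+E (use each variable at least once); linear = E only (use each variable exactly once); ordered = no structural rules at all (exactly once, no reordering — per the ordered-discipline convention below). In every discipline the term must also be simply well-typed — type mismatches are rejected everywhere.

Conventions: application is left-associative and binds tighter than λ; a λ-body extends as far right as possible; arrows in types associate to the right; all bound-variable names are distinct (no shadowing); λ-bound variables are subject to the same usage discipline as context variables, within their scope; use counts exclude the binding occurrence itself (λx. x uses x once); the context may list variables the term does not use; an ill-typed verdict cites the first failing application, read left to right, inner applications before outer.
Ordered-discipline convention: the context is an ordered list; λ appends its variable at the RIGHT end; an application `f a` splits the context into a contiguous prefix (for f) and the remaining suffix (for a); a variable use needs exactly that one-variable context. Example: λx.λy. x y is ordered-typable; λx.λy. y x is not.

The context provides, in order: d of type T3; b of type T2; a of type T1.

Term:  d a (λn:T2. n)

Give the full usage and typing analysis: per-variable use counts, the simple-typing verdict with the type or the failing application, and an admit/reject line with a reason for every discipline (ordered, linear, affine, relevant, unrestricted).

use counts: d: 1; b: 0; a: 1; n (λ-bound): 1
uses in reading order: d, a, n
typing: ill-typed: applying a non-function (T3)
ordered: ✗ — fails simple typing
linear: ✗ — a type mismatch blocks all five
affine: ✗ — the type mismatch rejects it
relevant: ✗ — not simply typable
unrestricted: ✗ — fails simple typing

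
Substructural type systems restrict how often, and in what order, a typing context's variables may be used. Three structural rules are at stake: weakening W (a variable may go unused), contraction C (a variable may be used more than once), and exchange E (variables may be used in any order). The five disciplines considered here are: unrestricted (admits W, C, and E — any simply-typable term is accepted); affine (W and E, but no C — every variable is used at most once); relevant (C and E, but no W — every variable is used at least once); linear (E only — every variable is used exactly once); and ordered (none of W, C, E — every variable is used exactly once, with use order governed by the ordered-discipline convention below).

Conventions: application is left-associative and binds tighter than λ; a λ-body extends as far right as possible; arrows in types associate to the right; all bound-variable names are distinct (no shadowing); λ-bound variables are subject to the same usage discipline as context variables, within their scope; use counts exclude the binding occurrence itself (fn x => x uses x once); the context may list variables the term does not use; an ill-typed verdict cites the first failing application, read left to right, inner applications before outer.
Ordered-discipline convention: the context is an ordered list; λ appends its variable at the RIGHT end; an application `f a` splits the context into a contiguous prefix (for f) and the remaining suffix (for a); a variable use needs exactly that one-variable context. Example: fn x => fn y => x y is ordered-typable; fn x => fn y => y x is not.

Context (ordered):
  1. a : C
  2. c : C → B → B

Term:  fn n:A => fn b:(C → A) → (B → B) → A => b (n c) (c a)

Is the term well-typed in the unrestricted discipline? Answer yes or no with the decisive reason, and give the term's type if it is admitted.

no — fails simple typing
usage: a ×1, c ×2, n [bound] ×1, b [bound] ×1
uses in reading order: b, n, c, c, a
typing: ill-typed: non-function type A applied to an argument
per-discipline verdicts: ordered ✗; linear ✗; affine ✗; relevant ✗; unrestricted ✗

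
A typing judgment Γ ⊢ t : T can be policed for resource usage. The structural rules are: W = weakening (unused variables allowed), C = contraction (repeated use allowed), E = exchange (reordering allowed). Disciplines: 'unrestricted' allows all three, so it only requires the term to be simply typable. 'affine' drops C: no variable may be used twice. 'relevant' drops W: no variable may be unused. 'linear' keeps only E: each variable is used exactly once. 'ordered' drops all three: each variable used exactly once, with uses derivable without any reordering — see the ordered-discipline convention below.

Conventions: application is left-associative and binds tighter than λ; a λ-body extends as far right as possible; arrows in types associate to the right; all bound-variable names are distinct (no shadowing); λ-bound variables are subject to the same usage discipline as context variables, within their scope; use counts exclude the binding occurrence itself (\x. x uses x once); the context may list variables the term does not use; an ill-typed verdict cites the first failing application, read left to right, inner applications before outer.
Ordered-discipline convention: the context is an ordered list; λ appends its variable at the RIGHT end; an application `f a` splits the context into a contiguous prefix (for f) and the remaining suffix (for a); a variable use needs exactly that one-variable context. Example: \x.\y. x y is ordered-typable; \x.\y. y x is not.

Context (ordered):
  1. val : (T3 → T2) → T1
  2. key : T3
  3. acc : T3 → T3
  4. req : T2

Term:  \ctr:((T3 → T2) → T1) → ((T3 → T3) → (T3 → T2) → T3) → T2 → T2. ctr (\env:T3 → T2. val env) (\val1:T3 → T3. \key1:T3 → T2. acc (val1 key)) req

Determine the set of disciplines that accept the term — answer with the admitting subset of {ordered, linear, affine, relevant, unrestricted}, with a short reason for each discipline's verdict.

admitting disciplines: affine, unrestricted
counts: val ×1, key ×1, acc ×1, req ×1, ctr [bound] ×1, env [bound] ×1, val1 [bound] ×1, key1 [bound] ×0
order of uses: ctr, val, env, acc, val1, key, req
typing: well-typed — term : (((T3 → T2) → T1) → ((T3 → T3) → (T3 → T2) → T3) → T2 → T2) → T2
ordered: ✗, needs weakening: key1 unused
linear: ✗, needs weakening: key1 unused
affine: ✓, none of val, key, acc, req, ctr, env, val1, key1 used more than once
relevant: ✗, needs weakening: key1 unused
unrestricted: ✓, simply typable at (((T3 → T2) → T1) → ((T3 → T3) → (T3 → T2) → T3) → T2 → T2) → T2; W, C, E all held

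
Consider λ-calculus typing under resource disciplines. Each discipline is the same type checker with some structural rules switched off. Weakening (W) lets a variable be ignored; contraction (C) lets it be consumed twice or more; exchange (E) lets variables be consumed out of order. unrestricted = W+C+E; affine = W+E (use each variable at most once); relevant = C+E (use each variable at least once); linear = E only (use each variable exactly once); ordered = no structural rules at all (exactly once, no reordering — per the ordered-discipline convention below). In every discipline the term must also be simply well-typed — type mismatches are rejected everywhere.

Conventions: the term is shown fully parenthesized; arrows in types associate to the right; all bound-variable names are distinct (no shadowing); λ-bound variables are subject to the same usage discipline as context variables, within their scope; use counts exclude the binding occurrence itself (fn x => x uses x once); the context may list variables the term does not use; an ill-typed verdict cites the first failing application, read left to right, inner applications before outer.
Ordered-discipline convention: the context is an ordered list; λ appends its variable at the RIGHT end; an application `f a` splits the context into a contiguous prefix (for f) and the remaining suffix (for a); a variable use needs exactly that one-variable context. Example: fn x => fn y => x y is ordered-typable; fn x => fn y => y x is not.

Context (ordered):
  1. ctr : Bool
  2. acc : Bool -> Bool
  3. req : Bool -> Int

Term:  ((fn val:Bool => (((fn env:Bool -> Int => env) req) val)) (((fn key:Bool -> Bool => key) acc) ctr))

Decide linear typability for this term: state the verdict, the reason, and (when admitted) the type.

yes — ctr, acc, req, val, env, key: one use apiece; term : Int
variable uses: ctr ×1, acc ×1, req ×1, val [bound] ×1, env [bound] ×1, key [bound] ×1
use order (left to right): env, req, val, key, acc, ctr
typing: well-typed at Int
across the five disciplines: ordered ✗; linear ✓; affine ✓; relevant ✓; unrestricted ✓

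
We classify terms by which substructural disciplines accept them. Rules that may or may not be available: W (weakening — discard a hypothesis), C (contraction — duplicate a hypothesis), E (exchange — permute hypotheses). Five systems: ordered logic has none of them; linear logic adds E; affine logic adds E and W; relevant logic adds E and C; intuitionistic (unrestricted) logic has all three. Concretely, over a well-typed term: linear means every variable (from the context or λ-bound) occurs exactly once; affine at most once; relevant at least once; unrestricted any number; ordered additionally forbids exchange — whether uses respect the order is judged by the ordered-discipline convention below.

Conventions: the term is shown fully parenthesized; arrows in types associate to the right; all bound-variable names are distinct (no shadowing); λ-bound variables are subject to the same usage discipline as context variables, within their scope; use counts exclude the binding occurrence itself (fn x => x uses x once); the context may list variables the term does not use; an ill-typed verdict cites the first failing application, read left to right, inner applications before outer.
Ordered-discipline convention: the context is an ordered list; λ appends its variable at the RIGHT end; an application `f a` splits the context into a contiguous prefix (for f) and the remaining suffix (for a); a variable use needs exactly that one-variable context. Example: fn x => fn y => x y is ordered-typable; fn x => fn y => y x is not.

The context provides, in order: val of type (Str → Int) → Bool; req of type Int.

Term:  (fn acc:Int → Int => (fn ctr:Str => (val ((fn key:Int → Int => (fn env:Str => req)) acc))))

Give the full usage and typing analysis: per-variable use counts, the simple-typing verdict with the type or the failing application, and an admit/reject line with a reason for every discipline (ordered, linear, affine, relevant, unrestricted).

usage: val: 1×, req: 1×, acc [bound]: 1×, ctr [bound]: 0×, key [bound]: 0×, env [bound]: 0×
left-to-right use order: val, req, acc
typing: well-typed at (Int → Int) → Str → Bool
ordered ✗ (ctr, key, env never used (weakening))
linear ✗ (ctr, key, env never used (weakening))
affine ✓ (at most one use each (val, req, acc, ctr, key, env))
relevant ✗ (ctr, key, env never used (weakening))
unrestricted ✓ (type-checks ((Int → Int) → Str → Bool) and nothing is barred)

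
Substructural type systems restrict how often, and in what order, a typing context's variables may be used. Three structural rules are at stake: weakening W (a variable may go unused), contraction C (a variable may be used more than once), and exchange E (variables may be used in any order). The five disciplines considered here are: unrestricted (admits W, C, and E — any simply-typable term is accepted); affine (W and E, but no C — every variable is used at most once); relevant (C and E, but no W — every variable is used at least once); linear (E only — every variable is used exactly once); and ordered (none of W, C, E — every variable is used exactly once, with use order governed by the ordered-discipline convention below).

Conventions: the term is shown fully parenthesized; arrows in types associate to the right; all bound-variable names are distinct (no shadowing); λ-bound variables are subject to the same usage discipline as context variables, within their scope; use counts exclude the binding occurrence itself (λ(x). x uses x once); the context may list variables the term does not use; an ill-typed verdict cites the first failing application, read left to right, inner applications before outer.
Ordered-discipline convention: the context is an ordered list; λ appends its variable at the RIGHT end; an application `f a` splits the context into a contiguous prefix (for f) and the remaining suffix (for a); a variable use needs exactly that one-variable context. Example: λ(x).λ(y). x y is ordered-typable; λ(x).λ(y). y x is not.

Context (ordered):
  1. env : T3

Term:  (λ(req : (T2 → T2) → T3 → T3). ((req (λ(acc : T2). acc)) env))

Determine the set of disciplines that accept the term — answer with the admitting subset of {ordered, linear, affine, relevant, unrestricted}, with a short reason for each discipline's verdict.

admitting disciplines: linear, affine, relevant, unrestricted
usage: env: 1, req [bound]: 1, acc [bound]: 1
uses in reading order: req, acc, env
typing: the term checks, with type ((T2 → T2) → T3 → T3) → T3
ordered: ✗, no ordered split (uses run req, acc, env)
linear: ✓, env, req, acc: one use apiece
affine: ✓, no duplicate uses among env, req, acc
relevant: ✓, none of env, req, acc goes unused
unrestricted: ✓, simply typable at ((T2 → T2) → T3 → T3) → T3; W, C, E all held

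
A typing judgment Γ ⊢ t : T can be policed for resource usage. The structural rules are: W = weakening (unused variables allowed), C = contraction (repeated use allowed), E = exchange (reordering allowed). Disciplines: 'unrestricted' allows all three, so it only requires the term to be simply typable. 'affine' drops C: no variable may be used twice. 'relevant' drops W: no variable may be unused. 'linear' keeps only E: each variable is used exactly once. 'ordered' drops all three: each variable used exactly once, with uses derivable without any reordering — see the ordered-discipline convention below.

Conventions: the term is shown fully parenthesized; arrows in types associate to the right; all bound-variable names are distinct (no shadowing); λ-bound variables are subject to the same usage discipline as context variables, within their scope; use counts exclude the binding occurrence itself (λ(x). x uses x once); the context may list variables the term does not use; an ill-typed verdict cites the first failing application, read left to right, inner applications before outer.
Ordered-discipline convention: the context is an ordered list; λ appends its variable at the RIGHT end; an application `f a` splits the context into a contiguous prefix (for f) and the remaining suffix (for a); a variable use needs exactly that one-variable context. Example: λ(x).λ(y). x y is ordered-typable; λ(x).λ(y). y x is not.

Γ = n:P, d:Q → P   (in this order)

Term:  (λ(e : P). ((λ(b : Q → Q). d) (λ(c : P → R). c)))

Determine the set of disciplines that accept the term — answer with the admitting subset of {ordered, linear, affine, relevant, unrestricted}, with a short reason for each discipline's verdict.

accepted by: none
usage: n=0; d=1; e (λ-bound)=0; b (λ-bound)=0; c (λ-bound)=1
use order (left to right): d, c
typing: ill-typed: an argument (P → R) → P → R mismatches the expected Q → Q
ordered: ✗ — the type mismatch rejects it
linear: ✗ — not simply typable
affine: ✗ — fails simple typing
relevant: ✗ — a type mismatch blocks all five
unrestricted: ✗ — the type mismatch rejects it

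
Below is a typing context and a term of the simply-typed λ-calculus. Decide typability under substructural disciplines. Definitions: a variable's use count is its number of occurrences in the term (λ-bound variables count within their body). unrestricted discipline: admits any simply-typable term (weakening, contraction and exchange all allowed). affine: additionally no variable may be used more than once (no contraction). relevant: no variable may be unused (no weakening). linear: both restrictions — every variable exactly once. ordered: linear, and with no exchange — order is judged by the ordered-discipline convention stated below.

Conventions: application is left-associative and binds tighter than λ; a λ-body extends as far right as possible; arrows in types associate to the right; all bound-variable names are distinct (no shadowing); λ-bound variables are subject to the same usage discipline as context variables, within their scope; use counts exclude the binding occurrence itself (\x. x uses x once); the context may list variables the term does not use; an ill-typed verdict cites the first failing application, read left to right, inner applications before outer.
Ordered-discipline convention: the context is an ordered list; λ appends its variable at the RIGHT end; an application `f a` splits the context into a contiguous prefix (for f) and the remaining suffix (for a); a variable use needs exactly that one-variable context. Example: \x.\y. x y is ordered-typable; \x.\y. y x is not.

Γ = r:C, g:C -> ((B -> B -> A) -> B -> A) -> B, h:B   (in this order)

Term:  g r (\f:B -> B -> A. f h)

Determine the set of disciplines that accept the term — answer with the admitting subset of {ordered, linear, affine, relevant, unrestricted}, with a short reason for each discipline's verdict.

admitted by: linear, affine, relevant, unrestricted
variable uses: r=1, g=1, h=1, f (λ-bound)=1
left-to-right use order: g, r, f, h
typing: well-typed — term : B
ordered ✗ (needs exchange: uses follow g, r, f, h)
linear ✓ (r, g, h, f: one use apiece)
affine ✓ (at most one use each (r, g, h, f))
relevant ✓ (none of r, g, h, f goes unused)
unrestricted ✓ (simply typable at B; W, C, E all held)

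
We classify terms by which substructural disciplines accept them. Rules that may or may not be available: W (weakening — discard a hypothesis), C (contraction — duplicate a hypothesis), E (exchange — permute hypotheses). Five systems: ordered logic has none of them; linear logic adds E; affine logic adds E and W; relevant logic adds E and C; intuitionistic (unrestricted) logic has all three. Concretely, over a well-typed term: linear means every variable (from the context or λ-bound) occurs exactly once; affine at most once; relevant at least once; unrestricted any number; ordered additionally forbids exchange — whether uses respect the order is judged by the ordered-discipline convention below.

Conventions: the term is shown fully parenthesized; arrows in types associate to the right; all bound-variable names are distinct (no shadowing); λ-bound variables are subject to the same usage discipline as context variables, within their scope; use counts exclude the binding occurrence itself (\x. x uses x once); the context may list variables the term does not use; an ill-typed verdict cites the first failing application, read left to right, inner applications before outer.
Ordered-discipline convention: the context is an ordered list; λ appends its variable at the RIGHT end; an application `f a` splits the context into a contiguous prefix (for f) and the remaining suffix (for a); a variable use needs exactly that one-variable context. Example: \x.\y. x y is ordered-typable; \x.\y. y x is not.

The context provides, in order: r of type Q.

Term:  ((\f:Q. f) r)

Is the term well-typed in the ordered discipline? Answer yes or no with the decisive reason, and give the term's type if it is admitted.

yes — single-use (r, f), ordered derivation ok; term : Q
use counts: r ×1; f [bound] ×1
uses in reading order: f, r
typing: ✓ — Q
across the five disciplines: ordered ✓, linear ✓, affine ✓, relevant ✓, unrestricted ✓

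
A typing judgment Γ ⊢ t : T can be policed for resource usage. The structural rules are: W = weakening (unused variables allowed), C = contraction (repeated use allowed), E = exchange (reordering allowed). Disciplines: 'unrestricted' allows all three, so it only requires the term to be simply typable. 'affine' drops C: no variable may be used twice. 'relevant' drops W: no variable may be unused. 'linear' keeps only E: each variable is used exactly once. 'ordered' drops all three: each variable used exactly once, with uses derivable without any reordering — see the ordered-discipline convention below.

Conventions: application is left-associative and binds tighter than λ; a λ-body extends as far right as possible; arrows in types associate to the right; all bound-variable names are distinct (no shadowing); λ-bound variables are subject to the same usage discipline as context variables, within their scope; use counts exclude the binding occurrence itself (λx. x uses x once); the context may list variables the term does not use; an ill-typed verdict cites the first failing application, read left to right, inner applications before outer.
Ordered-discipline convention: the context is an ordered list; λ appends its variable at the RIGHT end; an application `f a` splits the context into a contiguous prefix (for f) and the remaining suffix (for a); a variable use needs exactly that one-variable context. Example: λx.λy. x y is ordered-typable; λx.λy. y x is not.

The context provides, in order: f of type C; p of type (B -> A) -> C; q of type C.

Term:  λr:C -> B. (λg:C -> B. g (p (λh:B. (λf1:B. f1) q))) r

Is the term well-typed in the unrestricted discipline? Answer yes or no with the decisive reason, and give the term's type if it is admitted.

no — not simply typable
usage: f: 0; p: 1; q: 1; r (bound): 1; g (bound): 1; h (bound): 0; f1 (bound): 1
left-to-right use order: g, p, f1, q, r
typing: ill-typed: an application expects B but receives C
per-discipline verdicts: ordered ✗ | linear ✗ | affine ✗ | relevant ✗ | unrestricted ✗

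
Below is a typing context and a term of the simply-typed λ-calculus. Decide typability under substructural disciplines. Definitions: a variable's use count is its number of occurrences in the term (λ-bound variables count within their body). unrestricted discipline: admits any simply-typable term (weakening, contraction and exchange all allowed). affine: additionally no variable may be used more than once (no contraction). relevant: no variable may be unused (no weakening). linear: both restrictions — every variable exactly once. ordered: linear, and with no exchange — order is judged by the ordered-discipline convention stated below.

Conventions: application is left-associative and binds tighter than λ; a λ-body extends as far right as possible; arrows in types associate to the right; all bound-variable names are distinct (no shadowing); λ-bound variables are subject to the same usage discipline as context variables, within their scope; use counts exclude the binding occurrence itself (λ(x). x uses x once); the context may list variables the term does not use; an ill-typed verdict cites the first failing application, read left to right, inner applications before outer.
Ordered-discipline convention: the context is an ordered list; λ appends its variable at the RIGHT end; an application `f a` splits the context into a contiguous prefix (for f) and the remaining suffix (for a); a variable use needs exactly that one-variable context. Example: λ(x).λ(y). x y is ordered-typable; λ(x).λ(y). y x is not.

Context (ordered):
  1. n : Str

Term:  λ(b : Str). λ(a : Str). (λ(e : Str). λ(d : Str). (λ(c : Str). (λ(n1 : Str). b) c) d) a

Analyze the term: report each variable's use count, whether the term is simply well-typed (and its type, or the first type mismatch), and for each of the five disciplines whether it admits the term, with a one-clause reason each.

variable uses: n ×0; b [bound] ×1; a [bound] ×1; e [bound] ×0; d [bound] ×1; c [bound] ×1; n1 [bound] ×0
order of uses: b, c, d, a
typing: well-typed — term : Str → Str → Str → Str
ordered ✗ (n, e, n1 left unused)
linear ✗ (n, e, n1 left unused)
affine ✓ (n, b, a, e, d, c, n1: no repeats, contraction unneeded)
relevant ✗ (n, e, n1 left unused)
unrestricted ✓ (type-checks (Str → Str → Str → Str) and nothing is barred)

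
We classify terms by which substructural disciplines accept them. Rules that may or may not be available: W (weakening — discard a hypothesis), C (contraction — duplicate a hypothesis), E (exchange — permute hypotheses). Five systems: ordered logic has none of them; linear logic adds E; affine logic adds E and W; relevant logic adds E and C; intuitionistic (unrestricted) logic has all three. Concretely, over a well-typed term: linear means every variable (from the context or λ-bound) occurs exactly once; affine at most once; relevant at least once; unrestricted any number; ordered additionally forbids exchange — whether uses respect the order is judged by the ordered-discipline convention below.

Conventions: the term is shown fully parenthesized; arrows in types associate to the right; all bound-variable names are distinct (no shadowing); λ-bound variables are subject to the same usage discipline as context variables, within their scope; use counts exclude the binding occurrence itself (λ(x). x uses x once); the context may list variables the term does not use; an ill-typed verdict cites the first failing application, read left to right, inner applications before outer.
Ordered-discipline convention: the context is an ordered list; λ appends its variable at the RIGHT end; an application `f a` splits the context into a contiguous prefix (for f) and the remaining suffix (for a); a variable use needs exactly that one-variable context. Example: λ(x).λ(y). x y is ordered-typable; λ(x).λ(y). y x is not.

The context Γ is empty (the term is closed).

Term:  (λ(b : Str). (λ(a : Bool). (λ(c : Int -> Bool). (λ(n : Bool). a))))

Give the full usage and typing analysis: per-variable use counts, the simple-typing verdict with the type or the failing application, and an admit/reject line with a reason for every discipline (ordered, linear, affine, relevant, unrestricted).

usage: b (λ-bound) ×0; a (λ-bound) ×1; c (λ-bound) ×0; n (λ-bound) ×0
left-to-right use order: a
typing: the term checks, with type Str -> Bool -> (Int -> Bool) -> Bool -> Bool
ordered: ✗ — needs weakening: b, c, n unused
linear: ✗ — needs weakening: b, c, n unused
affine: ✓ — b, a, c, n: no repeats, contraction unneeded
relevant: ✗ — needs weakening: b, c, n unused
unrestricted: ✓ — typability at Str -> Bool -> (Int -> Bool) -> Bool -> Bool is all that's needed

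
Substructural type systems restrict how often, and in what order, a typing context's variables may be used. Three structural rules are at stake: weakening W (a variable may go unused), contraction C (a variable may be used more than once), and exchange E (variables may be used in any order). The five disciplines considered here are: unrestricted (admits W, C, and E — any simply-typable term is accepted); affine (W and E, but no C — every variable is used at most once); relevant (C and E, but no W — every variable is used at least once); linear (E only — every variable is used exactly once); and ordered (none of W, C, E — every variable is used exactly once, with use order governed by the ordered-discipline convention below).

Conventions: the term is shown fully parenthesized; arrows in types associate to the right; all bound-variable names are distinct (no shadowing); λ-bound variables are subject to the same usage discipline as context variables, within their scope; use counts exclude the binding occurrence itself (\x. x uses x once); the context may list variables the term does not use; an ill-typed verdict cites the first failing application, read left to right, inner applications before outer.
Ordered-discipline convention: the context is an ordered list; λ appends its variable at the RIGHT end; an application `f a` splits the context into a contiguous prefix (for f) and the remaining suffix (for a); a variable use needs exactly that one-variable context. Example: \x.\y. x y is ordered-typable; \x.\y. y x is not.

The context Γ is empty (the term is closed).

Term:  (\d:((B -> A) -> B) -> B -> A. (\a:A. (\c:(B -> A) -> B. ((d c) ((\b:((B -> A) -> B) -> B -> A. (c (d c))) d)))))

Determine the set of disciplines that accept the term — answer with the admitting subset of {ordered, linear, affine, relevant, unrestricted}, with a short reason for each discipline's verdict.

admitted by: unrestricted
variable uses: d [bound]=3; a [bound]=0; c [bound]=3; b [bound]=0
order of uses: d, c, c, d, c, d
typing: ✓ — (((B -> A) -> B) -> B -> A) -> A -> ((B -> A) -> B) -> A
ordered: ✗, uses contraction: d ×3, c ×3; needs weakening: a, b unused
linear: ✗, uses contraction: d ×3, c ×3; needs weakening: a, b unused
affine: ✗, uses contraction: d ×3, c ×3
relevant: ✗, needs weakening: a, b unused
unrestricted: ✓, simply typable at (((B -> A) -> B) -> B -> A) -> A -> ((B -> A) -> B) -> A; W, C, E all held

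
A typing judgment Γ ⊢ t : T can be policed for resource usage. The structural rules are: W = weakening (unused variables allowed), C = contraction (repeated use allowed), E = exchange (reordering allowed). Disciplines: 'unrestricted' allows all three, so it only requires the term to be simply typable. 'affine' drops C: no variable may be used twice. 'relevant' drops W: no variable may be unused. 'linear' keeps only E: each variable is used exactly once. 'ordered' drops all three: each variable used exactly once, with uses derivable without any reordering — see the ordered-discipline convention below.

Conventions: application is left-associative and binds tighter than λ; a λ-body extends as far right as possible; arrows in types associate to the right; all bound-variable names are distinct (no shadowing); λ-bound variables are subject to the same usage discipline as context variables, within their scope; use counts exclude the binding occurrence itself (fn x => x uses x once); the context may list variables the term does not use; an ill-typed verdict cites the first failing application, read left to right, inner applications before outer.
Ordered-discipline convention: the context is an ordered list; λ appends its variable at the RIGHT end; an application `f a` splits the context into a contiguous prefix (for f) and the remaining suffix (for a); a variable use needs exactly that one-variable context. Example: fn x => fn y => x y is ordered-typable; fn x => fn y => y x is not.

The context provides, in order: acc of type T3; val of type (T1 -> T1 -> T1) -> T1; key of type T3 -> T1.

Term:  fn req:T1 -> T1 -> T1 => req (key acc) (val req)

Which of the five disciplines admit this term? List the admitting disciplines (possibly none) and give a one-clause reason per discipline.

admitted in: relevant, unrestricted
use counts: acc: 1×; val: 1×; key: 1×; req (bound): 2×
use order (left to right): req, key, acc, val, req
typing: well-typed at (T1 -> T1 -> T1) -> T1
ordered: ✗, repeated use of req ×2
linear: ✗, repeated use of req ×2
affine: ✗, repeated use of req ×2
relevant: ✓, at least one use each (acc, val, key, req)
unrestricted: ✓, simply typable at (T1 -> T1 -> T1) -> T1; W, C, E all held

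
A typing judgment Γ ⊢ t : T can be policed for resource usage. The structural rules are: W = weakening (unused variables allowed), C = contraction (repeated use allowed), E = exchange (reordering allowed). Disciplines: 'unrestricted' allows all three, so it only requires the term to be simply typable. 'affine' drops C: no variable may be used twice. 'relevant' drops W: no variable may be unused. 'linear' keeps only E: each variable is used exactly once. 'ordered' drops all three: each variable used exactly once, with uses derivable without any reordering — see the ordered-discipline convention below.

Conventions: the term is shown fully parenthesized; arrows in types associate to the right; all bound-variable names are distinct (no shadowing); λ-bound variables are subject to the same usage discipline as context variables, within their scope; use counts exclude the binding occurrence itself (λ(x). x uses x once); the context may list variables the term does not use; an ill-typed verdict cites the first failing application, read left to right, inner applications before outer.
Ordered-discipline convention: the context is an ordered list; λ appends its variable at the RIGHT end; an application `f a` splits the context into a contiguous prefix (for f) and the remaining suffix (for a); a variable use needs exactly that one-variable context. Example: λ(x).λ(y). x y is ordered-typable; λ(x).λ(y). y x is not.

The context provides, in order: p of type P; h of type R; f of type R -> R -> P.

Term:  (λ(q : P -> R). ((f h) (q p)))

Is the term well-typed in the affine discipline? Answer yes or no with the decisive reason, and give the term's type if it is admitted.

yes — none of p, h, f, q used more than once; term : (P -> R) -> P
usage: p ×1; h ×1; f ×1; q [bound] ×1
order of uses: f, h, q, p
typing: well-typed at (P -> R) -> P
all disciplines: ordered ✗; linear ✓; affine ✓; relevant ✓; unrestricted ✓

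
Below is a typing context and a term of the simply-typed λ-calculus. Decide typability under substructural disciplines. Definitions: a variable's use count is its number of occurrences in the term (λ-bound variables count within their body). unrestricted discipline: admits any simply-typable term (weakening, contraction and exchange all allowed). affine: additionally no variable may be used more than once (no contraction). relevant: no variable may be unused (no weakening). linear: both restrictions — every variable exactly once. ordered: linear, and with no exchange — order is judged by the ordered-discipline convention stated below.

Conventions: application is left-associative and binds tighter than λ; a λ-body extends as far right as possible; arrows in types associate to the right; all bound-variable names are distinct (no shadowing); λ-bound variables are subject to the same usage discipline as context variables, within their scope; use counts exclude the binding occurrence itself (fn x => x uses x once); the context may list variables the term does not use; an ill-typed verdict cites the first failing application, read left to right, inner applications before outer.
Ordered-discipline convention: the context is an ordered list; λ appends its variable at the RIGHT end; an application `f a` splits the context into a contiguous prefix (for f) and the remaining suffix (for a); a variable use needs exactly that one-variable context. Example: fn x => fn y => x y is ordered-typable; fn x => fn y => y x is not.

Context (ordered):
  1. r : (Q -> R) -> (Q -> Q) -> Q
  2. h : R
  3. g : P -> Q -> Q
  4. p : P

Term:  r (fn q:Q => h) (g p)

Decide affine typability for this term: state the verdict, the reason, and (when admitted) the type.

yes — r, h, g, p, q: no repeats, contraction unneeded; term : Q
use counts: r: 1; h: 1; g: 1; p: 1; q (λ-bound): 0
order of uses: r, h, g, p
typing: well-typed at Q
per-discipline verdicts: ordered ✗; linear ✗; affine ✓; relevant ✗; unrestricted ✓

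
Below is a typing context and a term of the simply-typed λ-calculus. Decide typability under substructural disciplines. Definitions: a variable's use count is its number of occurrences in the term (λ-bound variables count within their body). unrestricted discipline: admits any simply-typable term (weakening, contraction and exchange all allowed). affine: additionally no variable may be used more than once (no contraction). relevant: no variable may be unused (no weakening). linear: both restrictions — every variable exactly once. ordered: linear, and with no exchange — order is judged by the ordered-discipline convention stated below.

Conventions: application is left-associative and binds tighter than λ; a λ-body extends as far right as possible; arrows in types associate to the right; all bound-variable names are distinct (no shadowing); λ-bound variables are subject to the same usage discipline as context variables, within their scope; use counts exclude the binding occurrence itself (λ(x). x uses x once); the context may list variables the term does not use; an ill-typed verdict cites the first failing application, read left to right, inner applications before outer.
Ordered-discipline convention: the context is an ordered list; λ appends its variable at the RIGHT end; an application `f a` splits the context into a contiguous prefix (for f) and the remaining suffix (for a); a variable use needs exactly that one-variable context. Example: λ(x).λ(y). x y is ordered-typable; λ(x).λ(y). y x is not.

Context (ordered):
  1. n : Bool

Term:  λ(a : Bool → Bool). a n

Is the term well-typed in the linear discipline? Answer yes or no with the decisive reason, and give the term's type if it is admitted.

yes — n, a: one use apiece; term : (Bool → Bool) → Bool
usage: n ×1; a (λ-bound) ×1
uses in reading order: a, n
typing: well-typed — term : (Bool → Bool) → Bool
across the five disciplines: ordered ✗; linear ✓; affine ✓; relevant ✓; unrestricted ✓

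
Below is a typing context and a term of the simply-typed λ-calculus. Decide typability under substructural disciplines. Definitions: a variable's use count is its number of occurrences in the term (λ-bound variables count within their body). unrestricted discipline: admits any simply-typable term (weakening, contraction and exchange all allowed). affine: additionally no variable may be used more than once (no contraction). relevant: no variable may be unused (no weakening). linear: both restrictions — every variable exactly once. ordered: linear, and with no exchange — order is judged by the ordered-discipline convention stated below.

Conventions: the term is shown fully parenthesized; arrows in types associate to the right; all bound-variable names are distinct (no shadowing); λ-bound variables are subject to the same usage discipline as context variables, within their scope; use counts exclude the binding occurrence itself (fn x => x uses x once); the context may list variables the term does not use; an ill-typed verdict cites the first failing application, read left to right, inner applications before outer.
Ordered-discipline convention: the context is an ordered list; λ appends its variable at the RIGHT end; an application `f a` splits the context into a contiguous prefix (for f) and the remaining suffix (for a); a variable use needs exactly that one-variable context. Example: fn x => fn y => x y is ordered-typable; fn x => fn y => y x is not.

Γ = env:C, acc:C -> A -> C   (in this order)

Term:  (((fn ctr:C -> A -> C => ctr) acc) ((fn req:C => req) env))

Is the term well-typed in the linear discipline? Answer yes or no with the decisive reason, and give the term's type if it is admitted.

yes — env, acc, ctr, req: one use apiece; term : A -> C
counts: env ×1; acc ×1; ctr [bound] ×1; req [bound] ×1
use order (left to right): ctr, acc, req, env
typing: well-typed — term : A -> C
per-discipline verdicts: ordered ✗, linear ✓, affine ✓, relevant ✓, unrestricted ✓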